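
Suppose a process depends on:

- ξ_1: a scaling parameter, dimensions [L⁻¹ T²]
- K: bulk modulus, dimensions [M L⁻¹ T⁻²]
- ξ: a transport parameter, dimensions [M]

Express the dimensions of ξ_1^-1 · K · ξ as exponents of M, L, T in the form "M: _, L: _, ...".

Collect each base-dimension exponent across the product:
  M: −(0) + (1) + (1) = 2
  L: −(-1) + (-1) + (0) = 0
  T: −(2) + (-2) + (0) = -4
So the dimensions are [M² T⁻⁴].

M: 2, L: 0, T: -4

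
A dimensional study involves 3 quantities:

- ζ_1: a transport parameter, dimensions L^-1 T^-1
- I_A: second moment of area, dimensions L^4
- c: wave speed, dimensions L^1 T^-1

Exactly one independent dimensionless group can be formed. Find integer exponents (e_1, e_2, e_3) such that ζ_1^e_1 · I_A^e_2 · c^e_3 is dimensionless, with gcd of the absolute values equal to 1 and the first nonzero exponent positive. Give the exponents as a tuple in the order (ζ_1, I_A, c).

(2, 1, -2)

L: e_1·(-1) + e_2·(4) + e_3·(1) = 0
T: e_1·(-1) + e_2·(0) + e_3·(-1) = 0
Solving this homogeneous linear system for the smallest-integer solution (first nonzero entry positive) gives (2, 1, -2).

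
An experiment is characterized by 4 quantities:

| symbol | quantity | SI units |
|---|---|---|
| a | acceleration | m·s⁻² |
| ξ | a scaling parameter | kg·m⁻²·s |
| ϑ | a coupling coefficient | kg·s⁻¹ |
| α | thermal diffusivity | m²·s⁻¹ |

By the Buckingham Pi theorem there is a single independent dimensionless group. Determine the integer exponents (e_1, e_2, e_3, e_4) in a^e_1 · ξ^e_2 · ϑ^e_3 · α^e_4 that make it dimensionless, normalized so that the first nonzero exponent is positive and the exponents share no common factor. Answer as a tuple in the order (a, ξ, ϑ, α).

M: e_1·(0) + e_2·(1) + e_3·(1) + e_4·(0) = 0
L: e_1·(1) + e_2·(-2) + e_3·(0) + e_4·(2) = 0
T: e_1·(-2) + e_2·(1) + e_3·(-1) + e_4·(-1) = 0
Solving this homogeneous linear system for the smallest-integer solution (first nonzero entry positive) gives (2, 3, -3, 2).

(2, 3, -3, 2)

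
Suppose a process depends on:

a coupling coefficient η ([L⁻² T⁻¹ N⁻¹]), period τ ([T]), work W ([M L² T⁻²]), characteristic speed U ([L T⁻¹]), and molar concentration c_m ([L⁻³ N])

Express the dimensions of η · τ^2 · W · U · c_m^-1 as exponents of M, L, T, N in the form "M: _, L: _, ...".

M: 1, L: 4, T: -2, N: -2

Collect each base-dimension exponent across the product:
  M: (0) + 2·(0) + (1) + (0) − (0) = 1
  L: (-2) + 2·(0) + (2) + (1) − (-3) = 4
  T: (-1) + 2·(1) + (-2) + (-1) − (0) = -2
  N: (-1) + 2·(0) + (0) + (0) − (1) = -2
So the dimensions are [M L⁴ T⁻² N⁻²].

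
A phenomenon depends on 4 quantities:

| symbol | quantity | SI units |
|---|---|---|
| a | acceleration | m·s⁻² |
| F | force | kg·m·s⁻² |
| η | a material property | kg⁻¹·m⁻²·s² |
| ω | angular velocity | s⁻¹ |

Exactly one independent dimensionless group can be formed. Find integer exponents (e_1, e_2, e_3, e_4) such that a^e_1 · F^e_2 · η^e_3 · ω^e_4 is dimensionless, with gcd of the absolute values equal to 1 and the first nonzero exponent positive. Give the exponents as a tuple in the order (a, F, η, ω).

(1, 1, 1, -2)

M: e_1·(0) + e_2·(1) + e_3·(-1) + e_4·(0) = 0
L: e_1·(1) + e_2·(1) + e_3·(-2) + e_4·(0) = 0
T: e_1·(-2) + e_2·(-2) + e_3·(2) + e_4·(-1) = 0
Solving this homogeneous linear system for the smallest-integer solution (first nonzero entry positive) gives (1, 1, 1, -2).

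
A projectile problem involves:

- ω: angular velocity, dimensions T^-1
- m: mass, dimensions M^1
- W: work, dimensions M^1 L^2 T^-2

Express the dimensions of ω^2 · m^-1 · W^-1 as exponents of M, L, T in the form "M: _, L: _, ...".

M: -2, L: -2, T: 0

Collect each base-dimension exponent across the product:
  M: 2·(0) − (1) − (1) = -2
  L: 2·(0) − (0) − (2) = -2
  T: 2·(-1) − (0) − (-2) = 0
So the dimensions are [M⁻² L⁻²].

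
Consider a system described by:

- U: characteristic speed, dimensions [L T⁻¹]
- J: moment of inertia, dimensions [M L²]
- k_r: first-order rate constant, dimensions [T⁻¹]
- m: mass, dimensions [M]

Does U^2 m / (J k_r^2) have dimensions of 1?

Sum the exponent of each base dimension across the product:
  M: 2·[U]_M − [J]_M − 2·[k_r]_M + [m]_M = 2·(0) − (1) − 2·(0) + (1) = 0
  L: 2·[U]_L − [J]_L − 2·[k_r]_L + [m]_L = 2·(1) − (2) − 2·(0) + (0) = 0
  T: 2·[U]_T − [J]_T − 2·[k_r]_T + [m]_T = 2·(-1) − (0) − 2·(-1) + (0) = 0
  I: 2·[U]_I − [J]_I − 2·[k_r]_I + [m]_I = 2·(0) − (0) − 2·(0) + (0) = 0
All base exponents vanish — dimensionless.

yes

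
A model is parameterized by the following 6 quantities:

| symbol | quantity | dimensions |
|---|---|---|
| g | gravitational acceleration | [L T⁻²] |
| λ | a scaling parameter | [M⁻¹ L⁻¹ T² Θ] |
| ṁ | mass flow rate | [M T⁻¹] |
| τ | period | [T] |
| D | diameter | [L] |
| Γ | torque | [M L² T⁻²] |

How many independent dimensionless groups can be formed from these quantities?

2

There are 6 variables and 4 base dimensions (M, L, T, Θ).
The dimension matrix has rank 4.
Independent dimensionless groups: 6 − 4 = 2.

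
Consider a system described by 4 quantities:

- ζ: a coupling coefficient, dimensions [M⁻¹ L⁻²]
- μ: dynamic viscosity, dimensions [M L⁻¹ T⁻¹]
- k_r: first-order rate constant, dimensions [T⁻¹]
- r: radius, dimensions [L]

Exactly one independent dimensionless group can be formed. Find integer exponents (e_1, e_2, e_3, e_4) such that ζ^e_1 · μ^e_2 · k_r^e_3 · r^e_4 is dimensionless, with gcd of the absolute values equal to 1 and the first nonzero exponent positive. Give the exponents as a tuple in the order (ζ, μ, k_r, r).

M: e_1·(-1) + e_2·(1) + e_3·(0) + e_4·(0) = 0
L: e_1·(-2) + e_2·(-1) + e_3·(0) + e_4·(1) = 0
T: e_1·(0) + e_2·(-1) + e_3·(-1) + e_4·(0) = 0
Solving this homogeneous linear system for the smallest-integer solution (first nonzero entry positive) gives (1, 1, -1, 3).

(1, 1, -1, 3)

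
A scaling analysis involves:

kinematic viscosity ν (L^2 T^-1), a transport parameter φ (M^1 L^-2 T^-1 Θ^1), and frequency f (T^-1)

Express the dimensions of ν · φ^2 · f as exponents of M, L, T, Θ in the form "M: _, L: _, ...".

M: 2, L: -2, T: -4, Θ: 2

Collect each base-dimension exponent across the product:
  M: (0) + 2·(1) + (0) = 2
  L: (2) + 2·(-2) + (0) = -2
  T: (-1) + 2·(-1) + (-1) = -4
  Θ: (0) + 2·(1) + (0) = 2
So the dimensions are [M² L⁻² T⁻⁴ Θ²].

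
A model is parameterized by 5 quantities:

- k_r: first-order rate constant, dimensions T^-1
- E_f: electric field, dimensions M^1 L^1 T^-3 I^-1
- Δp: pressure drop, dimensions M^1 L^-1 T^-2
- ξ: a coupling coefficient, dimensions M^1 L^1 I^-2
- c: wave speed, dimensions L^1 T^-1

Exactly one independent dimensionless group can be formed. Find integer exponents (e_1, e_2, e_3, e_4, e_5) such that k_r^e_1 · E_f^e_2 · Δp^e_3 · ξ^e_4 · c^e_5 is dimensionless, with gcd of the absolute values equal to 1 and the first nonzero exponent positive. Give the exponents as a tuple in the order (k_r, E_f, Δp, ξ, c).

(2, -2, 1, 1, 2)

M: e_1·(0) + e_2·(1) + e_3·(1) + e_4·(1) + e_5·(0) = 0
L: e_1·(0) + e_2·(1) + e_3·(-1) + e_4·(1) + e_5·(1) = 0
T: e_1·(-1) + e_2·(-3) + e_3·(-2) + e_4·(0) + e_5·(-1) = 0
I: e_1·(0) + e_2·(-1) + e_3·(0) + e_4·(-2) + e_5·(0) = 0
Solving this homogeneous linear system for the smallest-integer solution (first nonzero entry positive) gives (2, -2, 1, 1, 2).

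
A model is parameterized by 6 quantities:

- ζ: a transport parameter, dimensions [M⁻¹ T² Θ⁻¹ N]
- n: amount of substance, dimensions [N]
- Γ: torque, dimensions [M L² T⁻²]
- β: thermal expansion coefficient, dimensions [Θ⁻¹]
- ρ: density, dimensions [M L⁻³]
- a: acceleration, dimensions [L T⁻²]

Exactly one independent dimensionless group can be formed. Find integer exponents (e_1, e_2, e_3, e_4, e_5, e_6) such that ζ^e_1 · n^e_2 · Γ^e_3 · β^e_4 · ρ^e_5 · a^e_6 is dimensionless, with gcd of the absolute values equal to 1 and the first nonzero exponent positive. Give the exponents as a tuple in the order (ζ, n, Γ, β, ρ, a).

M: e_1·(-1) + e_2·(0) + e_3·(1) + e_4·(0) + e_5·(1) + e_6·(0) = 0
L: e_1·(0) + e_2·(0) + e_3·(2) + e_4·(0) + e_5·(-3) + e_6·(1) = 0
T: e_1·(2) + e_2·(0) + e_3·(-2) + e_4·(0) + e_5·(0) + e_6·(-2) = 0
Θ: e_1·(-1) + e_2·(0) + e_3·(0) + e_4·(-1) + e_5·(0) + e_6·(0) = 0
N: e_1·(1) + e_2·(1) + e_3·(0) + e_4·(0) + e_5·(0) + e_6·(0) = 0
Solving this homogeneous linear system for the smallest-integer solution (first nonzero entry positive) gives (2, -2, 1, -2, 1, 1).

(2, -2, 1, -2, 1, 1)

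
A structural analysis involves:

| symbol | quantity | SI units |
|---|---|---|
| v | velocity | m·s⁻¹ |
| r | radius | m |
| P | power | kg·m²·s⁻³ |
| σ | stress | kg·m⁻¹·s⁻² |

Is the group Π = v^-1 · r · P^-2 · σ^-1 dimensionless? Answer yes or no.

Sum the exponent of each base dimension across the product:
  M: −[v]_M + [r]_M − 2·[P]_M − [σ]_M = −(0) + (0) − 2·(1) − (1) = -3
  L: −[v]_L + [r]_L − 2·[P]_L − [σ]_L = −(1) + (1) − 2·(2) − (-1) = -3
  T: −[v]_T + [r]_T − 2·[P]_T − [σ]_T = −(-1) + (0) − 2·(-3) − (-2) = 9
Net dimensions [M⁻³ L⁻³ T⁹] ≠ [1] — not dimensionless.

no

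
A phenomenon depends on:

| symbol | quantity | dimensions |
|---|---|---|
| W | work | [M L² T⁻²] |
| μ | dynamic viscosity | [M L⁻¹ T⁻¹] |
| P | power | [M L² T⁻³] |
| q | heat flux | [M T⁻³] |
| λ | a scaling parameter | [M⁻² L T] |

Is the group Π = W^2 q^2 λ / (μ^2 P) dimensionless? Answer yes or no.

no

Sum the exponent of each base dimension across the product:
  M: 2·[W]_M − 2·[μ]_M − [P]_M + 2·[q]_M + [λ]_M = 2·(1) − 2·(1) − (1) + 2·(1) + (-2) = -1
  L: 2·[W]_L − 2·[μ]_L − [P]_L + 2·[q]_L + [λ]_L = 2·(2) − 2·(-1) − (2) + 2·(0) + (1) = 5
  T: 2·[W]_T − 2·[μ]_T − [P]_T + 2·[q]_T + [λ]_T = 2·(-2) − 2·(-1) − (-3) + 2·(-3) + (1) = -4
Net dimensions [M⁻¹ L⁵ T⁻⁴] ≠ [1] — not dimensionless.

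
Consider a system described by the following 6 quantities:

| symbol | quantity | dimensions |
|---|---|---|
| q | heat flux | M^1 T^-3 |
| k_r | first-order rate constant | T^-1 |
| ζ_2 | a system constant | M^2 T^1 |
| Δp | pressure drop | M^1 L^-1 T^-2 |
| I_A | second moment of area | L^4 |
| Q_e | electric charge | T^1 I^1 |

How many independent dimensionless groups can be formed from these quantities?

2

There are 6 variables and 4 base dimensions (M, L, T, I).
The dimension matrix has rank 4.
Independent dimensionless groups: 6 − 4 = 2.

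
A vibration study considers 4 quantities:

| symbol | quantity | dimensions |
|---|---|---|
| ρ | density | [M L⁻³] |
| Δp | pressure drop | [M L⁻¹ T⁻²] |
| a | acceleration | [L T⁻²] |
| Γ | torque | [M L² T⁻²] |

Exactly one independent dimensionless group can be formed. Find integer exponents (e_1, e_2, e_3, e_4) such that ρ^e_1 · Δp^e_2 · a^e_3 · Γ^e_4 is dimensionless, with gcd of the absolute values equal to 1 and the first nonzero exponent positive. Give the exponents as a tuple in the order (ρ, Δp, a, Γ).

(3, -4, 3, 1)

M: e_1·(1) + e_2·(1) + e_3·(0) + e_4·(1) = 0
L: e_1·(-3) + e_2·(-1) + e_3·(1) + e_4·(2) = 0
T: e_1·(0) + e_2·(-2) + e_3·(-2) + e_4·(-2) = 0
Solving this homogeneous linear system for the smallest-integer solution (first nonzero entry positive) gives (3, -4, 3, 1).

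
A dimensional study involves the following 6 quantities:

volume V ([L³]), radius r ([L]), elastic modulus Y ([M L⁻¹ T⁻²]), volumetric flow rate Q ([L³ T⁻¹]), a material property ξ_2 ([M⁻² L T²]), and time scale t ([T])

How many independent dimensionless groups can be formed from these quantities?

3

There are 6 variables and 3 base dimensions (M, L, T).
The dimension matrix has rank 3.
Independent dimensionless groups: 6 − 3 = 3.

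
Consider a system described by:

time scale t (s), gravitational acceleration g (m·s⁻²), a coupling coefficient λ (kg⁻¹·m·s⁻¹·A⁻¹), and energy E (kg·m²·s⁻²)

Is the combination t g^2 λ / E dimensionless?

Sum the exponent of each base dimension across the product:
  M: [t]_M + 2·[g]_M + [λ]_M − [E]_M = (0) + 2·(0) + (-1) − (1) = -2
  L: [t]_L + 2·[g]_L + [λ]_L − [E]_L = (0) + 2·(1) + (1) − (2) = 1
  T: [t]_T + 2·[g]_T + [λ]_T − [E]_T = (1) + 2·(-2) + (-1) − (-2) = -2
  I: [t]_I + 2·[g]_I + [λ]_I − [E]_I = (0) + 2·(0) + (-1) − (0) = -1
Net dimensions [M⁻² L T⁻² I⁻¹] ≠ [1] — not dimensionless.

no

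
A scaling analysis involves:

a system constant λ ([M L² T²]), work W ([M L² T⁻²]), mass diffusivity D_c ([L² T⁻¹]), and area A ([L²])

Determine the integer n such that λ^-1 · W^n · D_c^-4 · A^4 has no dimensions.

1

Balance the M exponent: (1)·n from W, plus −(1) − 4·(0) + 4·(0) = -1 from the rest, must sum to zero.
n − 1 = 0, so n = 1.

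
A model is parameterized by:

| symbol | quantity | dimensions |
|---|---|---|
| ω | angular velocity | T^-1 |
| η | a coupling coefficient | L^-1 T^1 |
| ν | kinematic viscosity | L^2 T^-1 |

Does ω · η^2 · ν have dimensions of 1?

yes

Sum the exponent of each base dimension across the product:
  L: [ω]_L + 2·[η]_L + [ν]_L = (0) + 2·(-1) + (2) = 0
  T: [ω]_T + 2·[η]_T + [ν]_T = (-1) + 2·(1) + (-1) = 0
All base exponents vanish — dimensionless.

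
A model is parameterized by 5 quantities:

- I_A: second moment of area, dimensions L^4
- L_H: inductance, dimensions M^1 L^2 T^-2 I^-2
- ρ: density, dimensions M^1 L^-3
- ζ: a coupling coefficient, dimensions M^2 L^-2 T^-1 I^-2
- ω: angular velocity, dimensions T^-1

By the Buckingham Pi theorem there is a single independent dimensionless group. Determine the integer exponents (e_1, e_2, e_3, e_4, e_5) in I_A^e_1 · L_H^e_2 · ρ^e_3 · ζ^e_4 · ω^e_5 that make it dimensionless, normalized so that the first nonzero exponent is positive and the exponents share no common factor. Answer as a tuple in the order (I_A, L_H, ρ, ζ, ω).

(1, -4, -4, 4, 4)

M: e_1·(0) + e_2·(1) + e_3·(1) + e_4·(2) + e_5·(0) = 0
L: e_1·(4) + e_2·(2) + e_3·(-3) + e_4·(-2) + e_5·(0) = 0
T: e_1·(0) + e_2·(-2) + e_3·(0) + e_4·(-1) + e_5·(-1) = 0
I: e_1·(0) + e_2·(-2) + e_3·(0) + e_4·(-2) + e_5·(0) = 0
Solving this homogeneous linear system for the smallest-integer solution (first nonzero entry positive) gives (1, -4, -4, 4, 4).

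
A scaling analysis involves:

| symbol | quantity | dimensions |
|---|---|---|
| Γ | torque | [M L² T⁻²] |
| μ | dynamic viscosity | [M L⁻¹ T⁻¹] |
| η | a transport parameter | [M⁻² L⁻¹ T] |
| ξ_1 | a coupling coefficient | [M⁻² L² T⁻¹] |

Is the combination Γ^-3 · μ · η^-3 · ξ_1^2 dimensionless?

Sum the exponent of each base dimension across the product:
  M: −3·[Γ]_M + [μ]_M − 3·[η]_M + 2·[ξ_1]_M = −3·(1) + (1) − 3·(-2) + 2·(-2) = 0
  L: −3·[Γ]_L + [μ]_L − 3·[η]_L + 2·[ξ_1]_L = −3·(2) + (-1) − 3·(-1) + 2·(2) = 0
  T: −3·[Γ]_T + [μ]_T − 3·[η]_T + 2·[ξ_1]_T = −3·(-2) + (-1) − 3·(1) + 2·(-1) = 0
All base exponents vanish — dimensionless.

yes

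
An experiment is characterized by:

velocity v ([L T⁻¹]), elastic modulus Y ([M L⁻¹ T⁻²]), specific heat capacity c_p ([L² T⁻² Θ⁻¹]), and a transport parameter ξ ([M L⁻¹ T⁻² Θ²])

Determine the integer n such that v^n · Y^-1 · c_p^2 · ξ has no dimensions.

Balance the L exponent: (1)·n from v, plus −(-1) + 2·(2) + (-1) = 4 from the rest, must sum to zero.
n + 4 = 0, so n = -4.

-4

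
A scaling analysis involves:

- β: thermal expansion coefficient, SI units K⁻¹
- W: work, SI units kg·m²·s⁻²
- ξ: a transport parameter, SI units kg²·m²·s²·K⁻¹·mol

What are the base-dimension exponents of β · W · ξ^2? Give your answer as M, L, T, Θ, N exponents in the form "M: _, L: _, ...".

Collect each base-dimension exponent across the product:
  M: (0) + (1) + 2·(2) = 5
  L: (0) + (2) + 2·(2) = 6
  T: (0) + (-2) + 2·(2) = 2
  Θ: (-1) + (0) + 2·(-1) = -3
  N: (0) + (0) + 2·(1) = 2
So the dimensions are [M⁵ L⁶ T² Θ⁻³ N²].

M: 5, L: 6, T: 2, Θ: -3, N: 2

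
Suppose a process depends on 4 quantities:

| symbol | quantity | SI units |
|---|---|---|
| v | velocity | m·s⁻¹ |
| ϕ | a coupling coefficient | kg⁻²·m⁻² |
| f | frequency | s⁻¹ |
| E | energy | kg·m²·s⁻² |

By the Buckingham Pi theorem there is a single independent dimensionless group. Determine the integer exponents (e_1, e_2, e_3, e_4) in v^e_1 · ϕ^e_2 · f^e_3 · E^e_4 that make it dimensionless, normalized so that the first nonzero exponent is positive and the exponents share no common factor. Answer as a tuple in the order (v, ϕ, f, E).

M: e_1·(0) + e_2·(-2) + e_3·(0) + e_4·(1) = 0
L: e_1·(1) + e_2·(-2) + e_3·(0) + e_4·(2) = 0
T: e_1·(-1) + e_2·(0) + e_3·(-1) + e_4·(-2) = 0
Solving this homogeneous linear system for the smallest-integer solution (first nonzero entry positive) gives (2, -1, 2, -2).

(2, -1, 2, -2)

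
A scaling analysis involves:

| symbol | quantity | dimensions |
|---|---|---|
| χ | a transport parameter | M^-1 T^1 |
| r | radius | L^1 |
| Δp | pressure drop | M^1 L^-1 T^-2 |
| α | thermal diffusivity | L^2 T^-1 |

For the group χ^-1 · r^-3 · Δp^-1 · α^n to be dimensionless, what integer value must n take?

Balance the L exponent: (2)·n from α, plus −(0) − 3·(1) − (-1) = -2 from the rest, must sum to zero.
2n − 2 = 0, so n = 1.

1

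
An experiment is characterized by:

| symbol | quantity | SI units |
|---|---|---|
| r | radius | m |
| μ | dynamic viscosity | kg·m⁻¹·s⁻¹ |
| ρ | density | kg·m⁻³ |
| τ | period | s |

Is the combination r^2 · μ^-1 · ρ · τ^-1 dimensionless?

yes

Sum the exponent of each base dimension across the product:
  M: 2·[r]_M − [μ]_M + [ρ]_M − [τ]_M = 2·(0) − (1) + (1) − (0) = 0
  L: 2·[r]_L − [μ]_L + [ρ]_L − [τ]_L = 2·(1) − (-1) + (-3) − (0) = 0
  T: 2·[r]_T − [μ]_T + [ρ]_T − [τ]_T = 2·(0) − (-1) + (0) − (1) = 0
  Θ: 2·[r]_Θ − [μ]_Θ + [ρ]_Θ − [τ]_Θ = 2·(0) − (0) + (0) − (0) = 0
All base exponents vanish — dimensionless.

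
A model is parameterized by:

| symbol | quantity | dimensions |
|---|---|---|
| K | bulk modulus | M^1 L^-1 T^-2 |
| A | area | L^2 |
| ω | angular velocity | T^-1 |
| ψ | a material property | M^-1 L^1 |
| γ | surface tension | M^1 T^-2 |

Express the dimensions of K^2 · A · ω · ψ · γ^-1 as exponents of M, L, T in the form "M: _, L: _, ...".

Collect each base-dimension exponent across the product:
  M: 2·(1) + (0) + (0) + (-1) − (1) = 0
  L: 2·(-1) + (2) + (0) + (1) − (0) = 1
  T: 2·(-2) + (0) + (-1) + (0) − (-2) = -3
So the dimensions are [L T⁻³].

M: 0, L: 1, T: -3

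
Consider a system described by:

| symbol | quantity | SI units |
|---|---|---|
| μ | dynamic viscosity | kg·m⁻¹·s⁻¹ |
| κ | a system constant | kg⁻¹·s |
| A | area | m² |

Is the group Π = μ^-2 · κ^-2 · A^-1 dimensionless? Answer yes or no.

Sum the exponent of each base dimension across the product:
  M: −2·[μ]_M − 2·[κ]_M − [A]_M = −2·(1) − 2·(-1) − (0) = 0
  L: −2·[μ]_L − 2·[κ]_L − [A]_L = −2·(-1) − 2·(0) − (2) = 0
  T: −2·[μ]_T − 2·[κ]_T − [A]_T = −2·(-1) − 2·(1) − (0) = 0
All base exponents vanish — dimensionless.

yes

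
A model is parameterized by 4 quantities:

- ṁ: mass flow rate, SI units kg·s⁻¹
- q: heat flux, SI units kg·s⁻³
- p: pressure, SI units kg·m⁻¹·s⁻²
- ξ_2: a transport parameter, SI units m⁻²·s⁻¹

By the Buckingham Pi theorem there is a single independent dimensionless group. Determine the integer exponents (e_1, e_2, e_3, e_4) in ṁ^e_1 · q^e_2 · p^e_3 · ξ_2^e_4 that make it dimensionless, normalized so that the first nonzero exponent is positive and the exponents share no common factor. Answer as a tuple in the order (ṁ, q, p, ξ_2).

M: e_1·(1) + e_2·(1) + e_3·(1) + e_4·(0) = 0
L: e_1·(0) + e_2·(0) + e_3·(-1) + e_4·(-2) = 0
T: e_1·(-1) + e_2·(-3) + e_3·(-2) + e_4·(-1) = 0
Solving this homogeneous linear system for the smallest-integer solution (first nonzero entry positive) gives (3, 1, -4, 2).

(3, 1, -4, 2)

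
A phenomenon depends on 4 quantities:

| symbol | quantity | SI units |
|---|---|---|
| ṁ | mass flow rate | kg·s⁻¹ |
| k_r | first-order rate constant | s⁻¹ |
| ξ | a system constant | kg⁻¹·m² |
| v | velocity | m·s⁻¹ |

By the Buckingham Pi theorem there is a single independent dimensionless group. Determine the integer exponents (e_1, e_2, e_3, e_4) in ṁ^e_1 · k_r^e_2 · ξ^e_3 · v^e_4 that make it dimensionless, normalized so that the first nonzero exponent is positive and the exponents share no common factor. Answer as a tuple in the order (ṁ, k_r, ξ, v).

(1, 1, 1, -2)

M: e_1·(1) + e_2·(0) + e_3·(-1) + e_4·(0) = 0
L: e_1·(0) + e_2·(0) + e_3·(2) + e_4·(1) = 0
T: e_1·(-1) + e_2·(-1) + e_3·(0) + e_4·(-1) = 0
Solving this homogeneous linear system for the smallest-integer solution (first nonzero entry positive) gives (1, 1, 1, -2).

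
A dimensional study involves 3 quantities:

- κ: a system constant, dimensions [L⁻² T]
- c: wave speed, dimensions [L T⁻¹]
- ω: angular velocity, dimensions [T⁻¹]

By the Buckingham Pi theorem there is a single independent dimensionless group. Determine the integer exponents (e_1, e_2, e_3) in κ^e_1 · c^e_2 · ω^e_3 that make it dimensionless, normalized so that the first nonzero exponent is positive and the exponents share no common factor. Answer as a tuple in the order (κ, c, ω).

L: e_1·(-2) + e_2·(1) + e_3·(0) = 0
T: e_1·(1) + e_2·(-1) + e_3·(-1) = 0
Solving this homogeneous linear system for the smallest-integer solution (first nonzero entry positive) gives (1, 2, -1).

(1, 2, -1)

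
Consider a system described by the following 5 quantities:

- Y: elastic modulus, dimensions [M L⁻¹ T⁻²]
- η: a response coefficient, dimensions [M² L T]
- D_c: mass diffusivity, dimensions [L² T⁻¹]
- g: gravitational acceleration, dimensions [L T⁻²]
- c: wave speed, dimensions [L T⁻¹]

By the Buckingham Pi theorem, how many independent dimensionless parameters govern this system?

There are 5 variables and 3 base dimensions (M, L, T).
The dimension matrix has rank 3.
Independent dimensionless groups: 5 − 3 = 2.

2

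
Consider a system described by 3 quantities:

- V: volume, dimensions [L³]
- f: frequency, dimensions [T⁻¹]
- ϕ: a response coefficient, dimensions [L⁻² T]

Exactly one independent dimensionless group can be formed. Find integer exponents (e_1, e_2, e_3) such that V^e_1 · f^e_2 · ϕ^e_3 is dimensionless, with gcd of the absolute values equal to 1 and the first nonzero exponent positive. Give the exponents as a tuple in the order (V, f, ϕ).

L: e_1·(3) + e_2·(0) + e_3·(-2) = 0
T: e_1·(0) + e_2·(-1) + e_3·(1) = 0
Solving this homogeneous linear system for the smallest-integer solution (first nonzero entry positive) gives (2, 3, 3).

(2, 3, 3)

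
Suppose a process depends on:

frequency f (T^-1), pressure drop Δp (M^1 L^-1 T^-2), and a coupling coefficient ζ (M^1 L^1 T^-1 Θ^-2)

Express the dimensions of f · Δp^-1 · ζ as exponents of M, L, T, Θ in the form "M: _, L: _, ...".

Collect each base-dimension exponent across the product:
  M: (0) − (1) + (1) = 0
  L: (0) − (-1) + (1) = 2
  T: (-1) − (-2) + (-1) = 0
  Θ: (0) − (0) + (-2) = -2
So the dimensions are [L² Θ⁻²].

M: 0, L: 2, T: 0, Θ: -2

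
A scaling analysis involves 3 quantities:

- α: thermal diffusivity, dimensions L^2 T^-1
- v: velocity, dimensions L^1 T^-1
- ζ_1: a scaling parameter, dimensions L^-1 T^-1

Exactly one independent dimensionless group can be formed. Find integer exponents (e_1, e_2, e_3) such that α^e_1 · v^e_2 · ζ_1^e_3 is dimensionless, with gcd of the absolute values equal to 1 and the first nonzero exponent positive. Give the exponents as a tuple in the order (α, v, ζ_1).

(2, -3, 1)

L: e_1·(2) + e_2·(1) + e_3·(-1) = 0
T: e_1·(-1) + e_2·(-1) + e_3·(-1) = 0
Solving this homogeneous linear system for the smallest-integer solution (first nonzero entry positive) gives (2, -3, 1).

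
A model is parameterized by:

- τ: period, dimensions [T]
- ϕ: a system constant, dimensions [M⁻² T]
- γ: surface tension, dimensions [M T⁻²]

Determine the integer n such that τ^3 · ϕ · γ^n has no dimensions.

2

Balance the M exponent: (1)·n from γ, plus 3·(0) + (-2) = -2 from the rest, must sum to zero.
n − 2 = 0, so n = 2.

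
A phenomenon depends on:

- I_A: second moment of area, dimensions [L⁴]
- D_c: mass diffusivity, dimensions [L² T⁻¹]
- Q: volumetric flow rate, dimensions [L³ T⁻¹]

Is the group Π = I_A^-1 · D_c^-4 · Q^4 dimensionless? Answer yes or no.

Sum the exponent of each base dimension across the product:
  M: −[I_A]_M − 4·[D_c]_M + 4·[Q]_M = −(0) − 4·(0) + 4·(0) = 0
  L: −[I_A]_L − 4·[D_c]_L + 4·[Q]_L = −(4) − 4·(2) + 4·(3) = 0
  T: −[I_A]_T − 4·[D_c]_T + 4·[Q]_T = −(0) − 4·(-1) + 4·(-1) = 0
All base exponents vanish — dimensionless.

yes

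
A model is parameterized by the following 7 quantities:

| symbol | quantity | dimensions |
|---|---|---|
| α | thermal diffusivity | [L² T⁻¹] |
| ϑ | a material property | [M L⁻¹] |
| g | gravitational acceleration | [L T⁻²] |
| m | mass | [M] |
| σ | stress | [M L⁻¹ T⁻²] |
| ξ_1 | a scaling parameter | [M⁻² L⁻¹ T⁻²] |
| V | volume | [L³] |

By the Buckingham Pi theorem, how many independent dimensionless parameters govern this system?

4

There are 7 variables and 3 base dimensions (M, L, T).
The dimension matrix has rank 3.
Independent dimensionless groups: 7 − 3 = 4.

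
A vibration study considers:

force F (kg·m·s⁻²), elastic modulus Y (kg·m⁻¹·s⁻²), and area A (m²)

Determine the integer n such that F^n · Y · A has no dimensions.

-1

Balance the M exponent: (1)·n from F, plus (1) + (0) = 1 from the rest, must sum to zero.
n + 1 = 0, so n = -1.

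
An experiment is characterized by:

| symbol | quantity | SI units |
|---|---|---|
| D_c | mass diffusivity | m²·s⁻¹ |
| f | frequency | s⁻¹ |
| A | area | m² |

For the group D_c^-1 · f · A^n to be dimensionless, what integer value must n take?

1

Balance the L exponent: (2)·n from A, plus −(2) + (0) = -2 from the rest, must sum to zero.
2n − 2 = 0, so n = 1.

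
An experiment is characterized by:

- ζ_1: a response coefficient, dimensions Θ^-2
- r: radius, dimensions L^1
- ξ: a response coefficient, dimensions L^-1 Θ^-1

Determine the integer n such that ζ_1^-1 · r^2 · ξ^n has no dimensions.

2

Balance the L exponent: (-1)·n from ξ, plus −(0) + 2·(1) = 2 from the rest, must sum to zero.
−n + 2 = 0, so n = 2.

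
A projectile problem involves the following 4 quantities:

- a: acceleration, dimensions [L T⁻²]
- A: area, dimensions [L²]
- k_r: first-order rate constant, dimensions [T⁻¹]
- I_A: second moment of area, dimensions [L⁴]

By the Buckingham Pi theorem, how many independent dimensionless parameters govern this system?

There are 4 variables and 2 base dimensions (L, T).
The dimension matrix has rank 2.
Independent dimensionless groups: 4 − 2 = 2.

2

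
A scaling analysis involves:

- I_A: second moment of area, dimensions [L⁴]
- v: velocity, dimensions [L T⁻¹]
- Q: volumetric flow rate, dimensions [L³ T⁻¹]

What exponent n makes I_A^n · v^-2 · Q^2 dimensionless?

Balance the L exponent: (4)·n from I_A, plus −2·(1) + 2·(3) = 4 from the rest, must sum to zero.
4n + 4 = 0, so n = -1.

-1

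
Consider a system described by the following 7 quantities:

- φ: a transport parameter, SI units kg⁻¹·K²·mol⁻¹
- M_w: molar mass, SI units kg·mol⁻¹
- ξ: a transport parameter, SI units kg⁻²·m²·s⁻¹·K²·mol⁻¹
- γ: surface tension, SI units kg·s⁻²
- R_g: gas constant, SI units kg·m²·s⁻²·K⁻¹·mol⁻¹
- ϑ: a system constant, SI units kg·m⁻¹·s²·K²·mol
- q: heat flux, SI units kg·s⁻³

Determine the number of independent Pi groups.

There are 7 variables and 5 base dimensions (M, L, T, Θ, N).
The dimension matrix has rank 5.
Independent dimensionless groups: 7 − 5 = 2.

2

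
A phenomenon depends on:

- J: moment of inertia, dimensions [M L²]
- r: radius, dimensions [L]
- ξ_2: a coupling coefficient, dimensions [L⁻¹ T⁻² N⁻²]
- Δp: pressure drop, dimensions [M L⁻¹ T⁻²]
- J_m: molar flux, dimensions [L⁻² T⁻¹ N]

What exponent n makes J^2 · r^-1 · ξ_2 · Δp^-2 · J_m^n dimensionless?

2

Balance the L exponent: (-2)·n from J_m, plus 2·(2) − (1) + (-1) − 2·(-1) = 4 from the rest, must sum to zero.
-2n + 4 = 0, so n = 2.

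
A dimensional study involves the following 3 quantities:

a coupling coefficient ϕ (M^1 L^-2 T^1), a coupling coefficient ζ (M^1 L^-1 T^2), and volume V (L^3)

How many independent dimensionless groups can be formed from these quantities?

There are 3 variables and 3 base dimensions (M, L, T).
The dimension matrix has rank 3.
Independent dimensionless groups: 3 − 3 = 0.

0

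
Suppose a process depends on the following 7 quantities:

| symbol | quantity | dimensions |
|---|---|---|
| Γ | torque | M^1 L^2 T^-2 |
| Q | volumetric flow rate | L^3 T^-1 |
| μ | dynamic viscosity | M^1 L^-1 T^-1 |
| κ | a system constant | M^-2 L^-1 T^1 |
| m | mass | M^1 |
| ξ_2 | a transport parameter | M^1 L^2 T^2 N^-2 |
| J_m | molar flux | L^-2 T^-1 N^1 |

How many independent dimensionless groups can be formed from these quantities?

3

There are 7 variables and 4 base dimensions (M, L, T, N).
The dimension matrix has rank 4.
Independent dimensionless groups: 7 − 4 = 3.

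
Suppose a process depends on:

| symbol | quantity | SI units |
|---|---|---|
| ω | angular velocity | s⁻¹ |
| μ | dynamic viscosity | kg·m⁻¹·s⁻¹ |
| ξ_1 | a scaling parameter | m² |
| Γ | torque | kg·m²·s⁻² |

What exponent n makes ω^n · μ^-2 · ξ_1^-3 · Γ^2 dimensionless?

-2

Balance the T exponent: (-1)·n from ω, plus −2·(-1) − 3·(0) + 2·(-2) = -2 from the rest, must sum to zero.
−n − 2 = 0, so n = -2.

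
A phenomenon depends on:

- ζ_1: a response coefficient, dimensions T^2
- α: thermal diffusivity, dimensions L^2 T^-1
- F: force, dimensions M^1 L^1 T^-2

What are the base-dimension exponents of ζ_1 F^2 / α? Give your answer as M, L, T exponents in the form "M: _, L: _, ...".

Collect each base-dimension exponent across the product:
  M: (0) − (0) + 2·(1) = 2
  L: (0) − (2) + 2·(1) = 0
  T: (2) − (-1) + 2·(-2) = -1
So the dimensions are [M² T⁻¹].

M: 2, L: 0, T: -1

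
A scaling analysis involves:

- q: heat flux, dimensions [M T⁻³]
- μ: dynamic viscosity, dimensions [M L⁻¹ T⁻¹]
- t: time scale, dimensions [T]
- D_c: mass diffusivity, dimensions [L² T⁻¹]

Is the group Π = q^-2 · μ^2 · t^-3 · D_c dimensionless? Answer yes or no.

Sum the exponent of each base dimension across the product:
  M: −2·[q]_M + 2·[μ]_M − 3·[t]_M + [D_c]_M = −2·(1) + 2·(1) − 3·(0) + (0) = 0
  L: −2·[q]_L + 2·[μ]_L − 3·[t]_L + [D_c]_L = −2·(0) + 2·(-1) − 3·(0) + (2) = 0
  T: −2·[q]_T + 2·[μ]_T − 3·[t]_T + [D_c]_T = −2·(-3) + 2·(-1) − 3·(1) + (-1) = 0
All base exponents vanish — dimensionless.

yes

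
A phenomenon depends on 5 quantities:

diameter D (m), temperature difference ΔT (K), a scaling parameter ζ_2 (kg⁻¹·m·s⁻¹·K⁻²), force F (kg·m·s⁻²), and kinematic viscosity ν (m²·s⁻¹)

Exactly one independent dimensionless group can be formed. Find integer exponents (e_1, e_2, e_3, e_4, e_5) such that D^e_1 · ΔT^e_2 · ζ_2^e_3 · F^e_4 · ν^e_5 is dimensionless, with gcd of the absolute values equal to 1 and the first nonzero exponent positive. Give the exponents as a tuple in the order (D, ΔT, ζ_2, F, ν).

(4, 2, 1, 1, -3)

M: e_1·(0) + e_2·(0) + e_3·(-1) + e_4·(1) + e_5·(0) = 0
L: e_1·(1) + e_2·(0) + e_3·(1) + e_4·(1) + e_5·(2) = 0
T: e_1·(0) + e_2·(0) + e_3·(-1) + e_4·(-2) + e_5·(-1) = 0
Θ: e_1·(0) + e_2·(1) + e_3·(-2) + e_4·(0) + e_5·(0) = 0
Solving this homogeneous linear system for the smallest-integer solution (first nonzero entry positive) gives (4, 2, 1, 1, -3).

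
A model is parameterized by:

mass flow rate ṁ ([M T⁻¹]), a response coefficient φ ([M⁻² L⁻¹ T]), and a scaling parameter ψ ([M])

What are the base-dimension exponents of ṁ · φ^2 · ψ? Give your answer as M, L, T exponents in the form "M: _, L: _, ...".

Collect each base-dimension exponent across the product:
  M: (1) + 2·(-2) + (1) = -2
  L: (0) + 2·(-1) + (0) = -2
  T: (-1) + 2·(1) + (0) = 1
So the dimensions are [M⁻² L⁻² T].

M: -2, L: -2, T: 1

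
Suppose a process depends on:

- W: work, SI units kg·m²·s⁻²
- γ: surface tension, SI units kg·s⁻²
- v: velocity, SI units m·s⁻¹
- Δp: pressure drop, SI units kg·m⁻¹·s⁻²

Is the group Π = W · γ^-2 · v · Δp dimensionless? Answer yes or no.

Sum the exponent of each base dimension across the product:
  M: [W]_M − 2·[γ]_M + [v]_M + [Δp]_M = (1) − 2·(1) + (0) + (1) = 0
  L: [W]_L − 2·[γ]_L + [v]_L + [Δp]_L = (2) − 2·(0) + (1) + (-1) = 2
  T: [W]_T − 2·[γ]_T + [v]_T + [Δp]_T = (-2) − 2·(-2) + (-1) + (-2) = -1
Net dimensions [L² T⁻¹] ≠ [1] — not dimensionless.

no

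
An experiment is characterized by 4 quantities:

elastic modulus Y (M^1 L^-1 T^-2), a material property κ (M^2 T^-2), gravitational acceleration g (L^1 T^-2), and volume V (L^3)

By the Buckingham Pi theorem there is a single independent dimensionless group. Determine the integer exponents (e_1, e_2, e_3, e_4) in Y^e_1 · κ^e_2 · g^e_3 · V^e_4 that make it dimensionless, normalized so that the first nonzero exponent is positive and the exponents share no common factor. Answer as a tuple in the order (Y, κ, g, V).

M: e_1·(1) + e_2·(2) + e_3·(0) + e_4·(0) = 0
L: e_1·(-1) + e_2·(0) + e_3·(1) + e_4·(3) = 0
T: e_1·(-2) + e_2·(-2) + e_3·(-2) + e_4·(0) = 0
Solving this homogeneous linear system for the smallest-integer solution (first nonzero entry positive) gives (2, -1, -1, 1).

(2, -1, -1, 1)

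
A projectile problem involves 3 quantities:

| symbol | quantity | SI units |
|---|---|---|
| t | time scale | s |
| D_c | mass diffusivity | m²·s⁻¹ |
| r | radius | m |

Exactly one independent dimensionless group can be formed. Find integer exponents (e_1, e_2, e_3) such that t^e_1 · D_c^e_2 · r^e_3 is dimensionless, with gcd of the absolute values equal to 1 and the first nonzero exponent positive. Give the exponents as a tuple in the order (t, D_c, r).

(1, 1, -2)

L: e_1·(0) + e_2·(2) + e_3·(1) = 0
T: e_1·(1) + e_2·(-1) + e_3·(0) = 0
Solving this homogeneous linear system for the smallest-integer solution (first nonzero entry positive) gives (1, 1, -2).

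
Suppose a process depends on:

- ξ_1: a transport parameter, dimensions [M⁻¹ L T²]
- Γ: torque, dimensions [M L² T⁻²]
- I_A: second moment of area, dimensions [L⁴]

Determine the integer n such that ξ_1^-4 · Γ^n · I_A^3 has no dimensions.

-4

Balance the M exponent: (1)·n from Γ, plus −4·(-1) + 3·(0) = 4 from the rest, must sum to zero.
n + 4 = 0, so n = -4.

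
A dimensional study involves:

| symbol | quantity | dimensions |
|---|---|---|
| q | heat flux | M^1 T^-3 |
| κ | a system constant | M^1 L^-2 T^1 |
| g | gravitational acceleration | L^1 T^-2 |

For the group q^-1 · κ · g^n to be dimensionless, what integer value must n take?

Balance the L exponent: (1)·n from g, plus −(0) + (-2) = -2 from the rest, must sum to zero.
n − 2 = 0, so n = 2.

2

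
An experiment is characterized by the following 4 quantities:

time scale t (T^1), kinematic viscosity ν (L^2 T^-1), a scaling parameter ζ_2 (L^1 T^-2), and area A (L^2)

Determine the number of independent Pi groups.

2

There are 4 variables and 2 base dimensions (L, T).
The dimension matrix has rank 2.
Independent dimensionless groups: 4 − 2 = 2.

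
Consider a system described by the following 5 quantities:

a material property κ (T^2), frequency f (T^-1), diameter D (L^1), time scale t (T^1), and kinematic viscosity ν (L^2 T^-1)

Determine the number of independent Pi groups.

There are 5 variables and 2 base dimensions (L, T).
The dimension matrix has rank 2.
Independent dimensionless groups: 5 − 2 = 3.

3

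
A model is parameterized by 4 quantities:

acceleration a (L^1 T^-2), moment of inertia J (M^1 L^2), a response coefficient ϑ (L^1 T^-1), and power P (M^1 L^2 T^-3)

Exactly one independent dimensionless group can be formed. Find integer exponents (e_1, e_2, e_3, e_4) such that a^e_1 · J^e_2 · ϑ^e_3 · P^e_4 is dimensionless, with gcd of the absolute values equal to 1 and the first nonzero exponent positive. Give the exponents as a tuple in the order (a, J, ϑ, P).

(3, 1, -3, -1)

M: e_1·(0) + e_2·(1) + e_3·(0) + e_4·(1) = 0
L: e_1·(1) + e_2·(2) + e_3·(1) + e_4·(2) = 0
T: e_1·(-2) + e_2·(0) + e_3·(-1) + e_4·(-3) = 0
Solving this homogeneous linear system for the smallest-integer solution (first nonzero entry positive) gives (3, 1, -3, -1).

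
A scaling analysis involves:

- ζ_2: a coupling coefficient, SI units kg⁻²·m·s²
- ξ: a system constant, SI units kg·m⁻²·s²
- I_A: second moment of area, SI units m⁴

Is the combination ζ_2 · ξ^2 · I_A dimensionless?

no

Sum the exponent of each base dimension across the product:
  M: [ζ_2]_M + 2·[ξ]_M + [I_A]_M = (-2) + 2·(1) + (0) = 0
  L: [ζ_2]_L + 2·[ξ]_L + [I_A]_L = (1) + 2·(-2) + (4) = 1
  T: [ζ_2]_T + 2·[ξ]_T + [I_A]_T = (2) + 2·(2) + (0) = 6
Net dimensions [L T⁶] ≠ [1] — not dimensionless.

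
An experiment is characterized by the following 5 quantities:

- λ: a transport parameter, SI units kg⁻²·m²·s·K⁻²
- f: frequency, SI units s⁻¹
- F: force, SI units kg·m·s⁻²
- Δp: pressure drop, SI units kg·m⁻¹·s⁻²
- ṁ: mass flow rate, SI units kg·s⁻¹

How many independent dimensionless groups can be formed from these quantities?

1

There are 5 variables and 4 base dimensions (M, L, T, Θ).
The dimension matrix has rank 4.
Independent dimensionless groups: 5 − 4 = 1.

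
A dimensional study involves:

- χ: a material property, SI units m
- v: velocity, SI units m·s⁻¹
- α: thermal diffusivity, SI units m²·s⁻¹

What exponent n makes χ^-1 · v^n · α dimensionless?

Balance the L exponent: (1)·n from v, plus −(1) + (2) = 1 from the rest, must sum to zero.
n + 1 = 0, so n = -1.

-1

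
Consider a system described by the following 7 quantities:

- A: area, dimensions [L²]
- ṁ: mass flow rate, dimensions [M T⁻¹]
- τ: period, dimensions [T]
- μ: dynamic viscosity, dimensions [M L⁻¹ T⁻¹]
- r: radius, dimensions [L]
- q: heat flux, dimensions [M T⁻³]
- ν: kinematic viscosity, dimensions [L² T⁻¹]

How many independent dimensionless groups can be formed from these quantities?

There are 7 variables and 3 base dimensions (M, L, T).
The dimension matrix has rank 3.
Independent dimensionless groups: 7 − 3 = 4.

4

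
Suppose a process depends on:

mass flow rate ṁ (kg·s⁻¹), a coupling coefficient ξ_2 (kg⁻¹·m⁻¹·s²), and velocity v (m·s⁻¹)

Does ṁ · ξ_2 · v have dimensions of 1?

Sum the exponent of each base dimension across the product:
  M: [ṁ]_M + [ξ_2]_M + [v]_M = (1) + (-1) + (0) = 0
  L: [ṁ]_L + [ξ_2]_L + [v]_L = (0) + (-1) + (1) = 0
  T: [ṁ]_T + [ξ_2]_T + [v]_T = (-1) + (2) + (-1) = 0
All base exponents vanish — dimensionless.

yes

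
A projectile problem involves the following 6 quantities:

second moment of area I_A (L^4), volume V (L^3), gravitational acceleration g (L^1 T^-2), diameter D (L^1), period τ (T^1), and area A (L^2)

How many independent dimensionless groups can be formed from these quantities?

4

There are 6 variables and 2 base dimensions (L, T).
The dimension matrix has rank 2.
Independent dimensionless groups: 6 − 2 = 4.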